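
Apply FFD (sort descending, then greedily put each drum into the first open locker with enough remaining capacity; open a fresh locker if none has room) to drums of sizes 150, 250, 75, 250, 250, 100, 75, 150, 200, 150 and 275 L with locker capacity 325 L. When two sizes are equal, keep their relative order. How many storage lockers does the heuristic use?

7

Sorted descending: 275, 250, 250, 250, 200, 150, 150, 150, 100, 75, 75.
  275 → locker 1 (new)  [load 275/325]
  250 → locker 2 (new)  [load 250/325]
  250 → locker 3 (new)  [load 250/325]
  250 → locker 4 (new)  [load 250/325]
  200 → locker 5 (new)  [load 200/325]
  150 → locker 6 (new)  [load 150/325]
  150 → locker 6  [load 300/325]
  150 → locker 7 (new)  [load 150/325]
  100 → locker 5  [load 300/325]
  75 → locker 2  [load 325/325]
  75 → locker 3  [load 325/325]
7 storage lockers opened.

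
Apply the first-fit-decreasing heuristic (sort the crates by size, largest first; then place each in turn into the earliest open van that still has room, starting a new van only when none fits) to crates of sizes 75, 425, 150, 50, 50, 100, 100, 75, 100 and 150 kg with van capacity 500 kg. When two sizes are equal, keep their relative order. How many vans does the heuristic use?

Sorted descending: 425, 150, 150, 100, 100, 100, 75, 75, 50, 50.
  425 → van 1 (new)  [load 425/500]
  150 → van 2 (new)  [load 150/500]
  150 → van 2  [load 300/500]
  100 → van 2  [load 400/500]
  100 → van 2  [load 500/500]
  100 → van 3 (new)  [load 100/500]
  75 → van 1  [load 500/500]
  75 → van 3  [load 175/500]
  50 → van 3  [load 225/500]
  50 → van 3  [load 275/500]
3 vans opened.

3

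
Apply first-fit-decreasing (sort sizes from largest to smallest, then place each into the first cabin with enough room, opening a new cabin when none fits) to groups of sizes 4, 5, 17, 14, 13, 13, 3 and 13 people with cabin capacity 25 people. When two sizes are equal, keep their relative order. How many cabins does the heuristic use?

5

Sorted descending: 17, 14, 13, 13, 13, 5, 4, 3.
  17 → cabin 1 (new)  [load 17/25]
  14 → cabin 2 (new)  [load 14/25]
  13 → cabin 3 (new)  [load 13/25]
  13 → cabin 4 (new)  [load 13/25]
  13 → cabin 5 (new)  [load 13/25]
  5 → cabin 1  [load 22/25]
  4 → cabin 2  [load 18/25]
  3 → cabin 1  [load 25/25]
5 cabins opened.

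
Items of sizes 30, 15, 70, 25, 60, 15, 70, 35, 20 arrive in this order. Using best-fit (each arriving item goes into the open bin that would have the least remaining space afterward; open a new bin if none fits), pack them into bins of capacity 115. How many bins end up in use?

4

  30 → bin 1 (new)  [load 30/115]
  15 → bin 1  [load 45/115]
  70 → bin 1  [load 115/115]
  25 → bin 2 (new)  [load 25/115]
  60 → bin 2  [load 85/115]
  15 → bin 2  [load 100/115]
  70 → bin 3 (new)  [load 70/115]
  35 → bin 3  [load 105/115]
  20 → bin 4 (new)  [load 20/115]
4 bins opened.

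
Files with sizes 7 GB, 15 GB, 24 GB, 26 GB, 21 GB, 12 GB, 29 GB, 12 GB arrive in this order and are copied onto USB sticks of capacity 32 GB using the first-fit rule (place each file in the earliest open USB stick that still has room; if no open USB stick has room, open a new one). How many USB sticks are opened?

  7 → USB stick 1 (new)  [load 7/32]
  15 → USB stick 1  [load 22/32]
  24 → USB stick 2 (new)  [load 24/32]
  26 → USB stick 3 (new)  [load 26/32]
  21 → USB stick 4 (new)  [load 21/32]
  12 → USB stick 5 (new)  [load 12/32]
  29 → USB stick 6 (new)  [load 29/32]
  12 → USB stick 5  [load 24/32]
6 USB sticks opened.

6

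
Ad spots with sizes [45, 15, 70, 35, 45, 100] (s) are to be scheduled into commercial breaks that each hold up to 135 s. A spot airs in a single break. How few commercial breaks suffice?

Total = 100 + 70 + 45 + 45 + 35 + 15 = 310 s.
Lower bound: ⌈310/135⌉ = 3 commercial breaks.
A packing using 3 commercial breaks:
  break 1: 100 + 35 = 135
  break 2: 70 + 45 + 15 = 130
  break 3: 45 = 45
This matches the lower bound, so 3 is optimal.

3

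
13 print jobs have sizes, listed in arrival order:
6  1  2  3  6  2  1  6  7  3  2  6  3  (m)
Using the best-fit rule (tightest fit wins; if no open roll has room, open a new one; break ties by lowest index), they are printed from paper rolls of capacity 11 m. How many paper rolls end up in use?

  6 → roll 1 (new)  [load 6/11]
  1 → roll 1  [load 7/11]
  2 → roll 1  [load 9/11]
  3 → roll 2 (new)  [load 3/11]
  6 → roll 2  [load 9/11]
  2 → roll 1  [load 11/11]
  1 → roll 2  [load 10/11]
  6 → roll 3 (new)  [load 6/11]
  7 → roll 4 (new)  [load 7/11]
  3 → roll 4  [load 10/11]
  2 → roll 3  [load 8/11]
  6 → roll 5 (new)  [load 6/11]
  3 → roll 3  [load 11/11]
5 paper rolls opened.

5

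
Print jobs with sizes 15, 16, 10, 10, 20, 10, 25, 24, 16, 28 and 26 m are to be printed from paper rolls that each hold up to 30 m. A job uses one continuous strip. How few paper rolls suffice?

8

Total = 28 + 26 + 25 + 24 + 20 + 16 + 16 + 15 + 10 + 10 + 10 = 200 m.
Lower bound: ⌈200/30⌉ = 7 paper rolls.
A packing using 8 paper rolls:
  roll 1: 28 = 28
  roll 2: 26 = 26
  roll 3: 25 = 25
  roll 4: 24 = 24
  roll 5: 20 + 10 = 30
  roll 6: 16 + 10 = 26
  roll 7: 16 + 10 = 26
  roll 8: 15 = 15
No arrangement into 7 paper rolls stays within capacity, so 8 is optimal.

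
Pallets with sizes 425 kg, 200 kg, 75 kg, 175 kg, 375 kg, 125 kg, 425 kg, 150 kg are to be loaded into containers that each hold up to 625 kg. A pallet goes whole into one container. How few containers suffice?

Total = 425 + 425 + 375 + 200 + 175 + 150 + 125 + 75 = 1950 kg.
Lower bound: ⌈1950/625⌉ = 4 containers.
A packing using 4 containers:
  container 1: 425 + 200 = 625
  container 2: 425 + 175 = 600
  container 3: 375 + 150 + 75 = 600
  container 4: 125 = 125
This matches the lower bound, so 4 is optimal.

4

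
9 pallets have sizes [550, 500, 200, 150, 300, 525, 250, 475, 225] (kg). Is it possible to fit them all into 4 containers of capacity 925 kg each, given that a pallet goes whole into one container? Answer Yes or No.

A valid assignment using 4 containers:
  container 1: 550 + 300 = 850
  container 2: 525 + 250 + 150 = 925
  container 3: 500 + 225 + 200 = 925
  container 4: 475 = 475
Every load is within 925 kg, so 4 containers suffice.

Yes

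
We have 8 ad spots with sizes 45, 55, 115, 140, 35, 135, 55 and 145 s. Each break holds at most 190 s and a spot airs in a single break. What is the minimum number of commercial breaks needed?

Total = 145 + 140 + 135 + 115 + 55 + 55 + 45 + 35 = 725 s.
Lower bound: ⌈725/190⌉ = 4 commercial breaks.
A packing using 4 commercial breaks:
  break 1: 145 + 45 = 190
  break 2: 140 + 35 = 175
  break 3: 135 + 55 = 190
  break 4: 115 + 55 = 170
This matches the lower bound, so 4 is optimal.

4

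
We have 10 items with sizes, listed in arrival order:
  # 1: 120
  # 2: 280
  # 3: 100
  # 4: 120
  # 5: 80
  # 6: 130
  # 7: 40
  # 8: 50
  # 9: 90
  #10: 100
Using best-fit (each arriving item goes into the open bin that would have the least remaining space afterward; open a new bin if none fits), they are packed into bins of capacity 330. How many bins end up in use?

4

  120 → bin 1 (new)  [load 120/330]
  280 → bin 2 (new)  [load 280/330]
  100 → bin 1  [load 220/330]
  120 → bin 3 (new)  [load 120/330]
  80 → bin 1  [load 300/330]
  130 → bin 3  [load 250/330]
  40 → bin 2  [load 320/330]
  50 → bin 3  [load 300/330]
  90 → bin 4 (new)  [load 90/330]
  100 → bin 4  [load 190/330]
4 bins opened.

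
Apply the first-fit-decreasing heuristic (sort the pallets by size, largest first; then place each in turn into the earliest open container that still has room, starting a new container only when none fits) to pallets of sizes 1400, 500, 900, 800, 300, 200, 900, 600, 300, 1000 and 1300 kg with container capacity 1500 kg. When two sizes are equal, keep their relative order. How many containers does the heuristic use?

Sorted descending: 1400, 1300, 1000, 900, 900, 800, 600, 500, 300, 300, 200.
  1400 → container 1 (new)  [load 1400/1500]
  1300 → container 2 (new)  [load 1300/1500]
  1000 → container 3 (new)  [load 1000/1500]
  900 → container 4 (new)  [load 900/1500]
  900 → container 5 (new)  [load 900/1500]
  800 → container 6 (new)  [load 800/1500]
  600 → container 4  [load 1500/1500]
  500 → container 3  [load 1500/1500]
  300 → container 5  [load 1200/1500]
  300 → container 5  [load 1500/1500]
  200 → container 2  [load 1500/1500]
6 containers opened.

6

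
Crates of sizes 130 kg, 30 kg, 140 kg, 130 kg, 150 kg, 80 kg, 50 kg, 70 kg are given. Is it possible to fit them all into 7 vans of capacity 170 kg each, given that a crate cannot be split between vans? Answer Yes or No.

Yes

A valid assignment using 6 vans:
  van 1: 150 = 150
  van 2: 140 + 30 = 170
  van 3: 130 = 130
  van 4: 130 = 130
  van 5: 80 + 70 = 150
  van 6: 50 = 50
That uses only 6 ≤ 7, so 7 vans are enough.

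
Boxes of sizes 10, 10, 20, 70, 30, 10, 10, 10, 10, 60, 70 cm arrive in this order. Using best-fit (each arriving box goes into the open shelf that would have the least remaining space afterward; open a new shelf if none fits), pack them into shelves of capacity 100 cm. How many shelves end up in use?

4

  10 → shelf 1 (new)  [load 10/100]
  10 → shelf 1  [load 20/100]
  20 → shelf 1  [load 40/100]
  70 → shelf 2 (new)  [load 70/100]
  30 → shelf 2  [load 100/100]
  10 → shelf 1  [load 50/100]
  10 → shelf 1  [load 60/100]
  10 → shelf 1  [load 70/100]
  10 → shelf 1  [load 80/100]
  60 → shelf 3 (new)  [load 60/100]
  70 → shelf 4 (new)  [load 70/100]
4 shelves opened.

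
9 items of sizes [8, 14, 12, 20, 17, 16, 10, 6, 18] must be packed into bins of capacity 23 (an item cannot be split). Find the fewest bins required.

6

Total = 20 + 18 + 17 + 16 + 14 + 12 + 10 + 8 + 6 = 121.
Lower bound: ⌈121/23⌉ = 6 bins.
A packing using 6 bins:
  bin 1: 20 = 20
  bin 2: 18 = 18
  bin 3: 17 + 6 = 23
  bin 4: 16 = 16
  bin 5: 14 + 8 = 22
  bin 6: 12 + 10 = 22
This matches the lower bound, so 6 is optimal.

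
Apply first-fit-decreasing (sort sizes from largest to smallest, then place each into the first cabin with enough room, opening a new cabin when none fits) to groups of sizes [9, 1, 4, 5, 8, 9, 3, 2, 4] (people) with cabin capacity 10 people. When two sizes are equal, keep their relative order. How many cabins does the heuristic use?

5

Sorted descending: 9, 9, 8, 5, 4, 4, 3, 2, 1.
  9 → cabin 1 (new)  [load 9/10]
  9 → cabin 2 (new)  [load 9/10]
  8 → cabin 3 (new)  [load 8/10]
  5 → cabin 4 (new)  [load 5/10]
  4 → cabin 4  [load 9/10]
  4 → cabin 5 (new)  [load 4/10]
  3 → cabin 5  [load 7/10]
  2 → cabin 3  [load 10/10]
  1 → cabin 1  [load 10/10]
5 cabins opened.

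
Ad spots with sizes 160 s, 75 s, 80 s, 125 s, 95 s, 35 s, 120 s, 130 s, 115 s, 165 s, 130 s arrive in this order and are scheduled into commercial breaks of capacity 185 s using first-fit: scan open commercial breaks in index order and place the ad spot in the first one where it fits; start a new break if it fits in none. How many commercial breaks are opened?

9

  160 → break 1 (new)  [load 160/185]
  75 → break 2 (new)  [load 75/185]
  80 → break 2  [load 155/185]
  125 → break 3 (new)  [load 125/185]
  95 → break 4 (new)  [load 95/185]
  35 → break 3  [load 160/185]
  120 → break 5 (new)  [load 120/185]
  130 → break 6 (new)  [load 130/185]
  115 → break 7 (new)  [load 115/185]
  165 → break 8 (new)  [load 165/185]
  130 → break 9 (new)  [load 130/185]
9 commercial breaks opened.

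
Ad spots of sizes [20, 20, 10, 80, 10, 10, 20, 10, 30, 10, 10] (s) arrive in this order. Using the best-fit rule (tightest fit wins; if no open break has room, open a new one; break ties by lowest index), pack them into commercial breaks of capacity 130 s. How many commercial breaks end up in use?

  20 → break 1 (new)  [load 20/130]
  20 → break 1  [load 40/130]
  10 → break 1  [load 50/130]
  80 → break 1  [load 130/130]
  10 → break 2 (new)  [load 10/130]
  10 → break 2  [load 20/130]
  20 → break 2  [load 40/130]
  10 → break 2  [load 50/130]
  30 → break 2  [load 80/130]
  10 → break 2  [load 90/130]
  10 → break 2  [load 100/130]
2 commercial breaks opened.

2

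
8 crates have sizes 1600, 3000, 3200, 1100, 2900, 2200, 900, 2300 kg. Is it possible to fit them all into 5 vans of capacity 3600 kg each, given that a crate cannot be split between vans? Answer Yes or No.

Total = 17200 kg; ⌈17200/3600⌉ = 5.
The bound of 5 does not rule out 5, but exhaustive search shows no assignment into 5 vans of capacity 3600 kg exists — the minimum is 6.

No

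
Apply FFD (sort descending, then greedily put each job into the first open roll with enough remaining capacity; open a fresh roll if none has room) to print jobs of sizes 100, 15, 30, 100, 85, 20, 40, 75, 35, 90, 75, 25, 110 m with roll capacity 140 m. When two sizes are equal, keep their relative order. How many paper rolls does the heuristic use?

7

Sorted descending: 110, 100, 100, 90, 85, 75, 75, 40, 35, 30, 25, 20, 15.
  110 → roll 1 (new)  [load 110/140]
  100 → roll 2 (new)  [load 100/140]
  100 → roll 3 (new)  [load 100/140]
  90 → roll 4 (new)  [load 90/140]
  85 → roll 5 (new)  [load 85/140]
  75 → roll 6 (new)  [load 75/140]
  75 → roll 7 (new)  [load 75/140]
  40 → roll 2  [load 140/140]
  35 → roll 3  [load 135/140]
  30 → roll 1  [load 140/140]
  25 → roll 4  [load 115/140]
  20 → roll 4  [load 135/140]
  15 → roll 5  [load 100/140]
7 paper rolls opened.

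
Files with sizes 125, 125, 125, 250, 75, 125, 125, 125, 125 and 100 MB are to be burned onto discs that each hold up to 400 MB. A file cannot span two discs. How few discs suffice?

4

Total = 250 + 125 + 125 + 125 + 125 + 125 + 125 + 125 + 100 + 75 = 1300 MB.
Lower bound: ⌈1300/400⌉ = 4 discs.
A packing using 4 discs:
  disc 1: 250 + 125 = 375
  disc 2: 125 + 125 + 125 = 375
  disc 3: 125 + 125 + 125 = 375
  disc 4: 100 + 75 = 175
This matches the lower bound, so 4 is optimal.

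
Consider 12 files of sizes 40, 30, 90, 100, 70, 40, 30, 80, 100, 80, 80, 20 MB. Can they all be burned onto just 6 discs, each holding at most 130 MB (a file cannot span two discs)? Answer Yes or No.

No

Total = 760 MB; ⌈760/130⌉ = 6.
7 files each exceed half the capacity and cannot share a disc, forcing at least 7 discs.
At least 7 discs are required, but only 6 are allowed.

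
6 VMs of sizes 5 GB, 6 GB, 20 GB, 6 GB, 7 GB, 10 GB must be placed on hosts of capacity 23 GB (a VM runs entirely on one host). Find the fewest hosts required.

Total = 20 + 10 + 7 + 6 + 6 + 5 = 54 GB.
Lower bound: ⌈54/23⌉ = 3 hosts.
A packing using 3 hosts:
  host 1: 20 = 20
  host 2: 10 + 7 + 6 = 23
  host 3: 6 + 5 = 11
This matches the lower bound, so 3 is optimal.

3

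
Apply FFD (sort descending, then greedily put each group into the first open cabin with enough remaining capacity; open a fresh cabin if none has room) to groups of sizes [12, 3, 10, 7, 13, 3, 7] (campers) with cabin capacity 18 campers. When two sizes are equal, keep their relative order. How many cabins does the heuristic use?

4

Sorted descending: 13, 12, 10, 7, 7, 3, 3.
  13 → cabin 1 (new)  [load 13/18]
  12 → cabin 2 (new)  [load 12/18]
  10 → cabin 3 (new)  [load 10/18]
  7 → cabin 3  [load 17/18]
  7 → cabin 4 (new)  [load 7/18]
  3 → cabin 1  [load 16/18]
  3 → cabin 2  [load 15/18]
4 cabins opened.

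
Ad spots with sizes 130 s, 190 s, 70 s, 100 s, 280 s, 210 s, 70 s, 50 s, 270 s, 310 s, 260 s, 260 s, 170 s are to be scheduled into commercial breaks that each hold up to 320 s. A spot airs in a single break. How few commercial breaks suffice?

8

Total = 310 + 280 + 270 + 260 + 260 + 210 + 190 + 170 + 130 + 100 + 70 + 70 + 50 = 2370 s.
Lower bound: ⌈2370/320⌉ = 8 commercial breaks.
A packing using 8 commercial breaks:
  break 1: 310 = 310
  break 2: 280 = 280
  break 3: 270 + 50 = 320
  break 4: 260 = 260
  break 5: 260 = 260
  break 6: 210 + 100 = 310
  break 7: 190 + 130 = 320
  break 8: 170 + 70 + 70 = 310
This matches the lower bound, so 8 is optimal.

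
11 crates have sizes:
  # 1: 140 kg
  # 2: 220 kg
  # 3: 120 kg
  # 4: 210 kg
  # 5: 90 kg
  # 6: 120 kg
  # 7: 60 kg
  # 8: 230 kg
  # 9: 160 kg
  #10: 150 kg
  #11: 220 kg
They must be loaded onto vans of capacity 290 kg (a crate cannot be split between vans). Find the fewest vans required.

7

Total = 230 + 220 + 220 + 210 + 160 + 150 + 140 + 120 + 120 + 90 + 60 = 1720 kg.
Lower bound: ⌈1720/290⌉ = 6 vans.
A packing using 7 vans:
  van 1: 230 + 60 = 290
  van 2: 220 = 220
  van 3: 220 = 220
  van 4: 210 = 210
  van 5: 160 + 120 = 280
  van 6: 150 + 140 = 290
  van 7: 120 + 90 = 210
No arrangement into 6 vans stays within capacity, so 7 is optimal.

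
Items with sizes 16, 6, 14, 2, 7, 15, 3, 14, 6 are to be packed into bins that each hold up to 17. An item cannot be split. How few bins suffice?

Total = 16 + 15 + 14 + 14 + 7 + 6 + 6 + 3 + 2 = 83.
Lower bound: ⌈83/17⌉ = 5 bins.
A packing using 6 bins:
  bin 1: 16 = 16
  bin 2: 15 + 2 = 17
  bin 3: 14 + 3 = 17
  bin 4: 14 = 14
  bin 5: 7 + 6 = 13
  bin 6: 6 = 6
No arrangement into 5 bins stays within capacity, so 6 is optimal.

6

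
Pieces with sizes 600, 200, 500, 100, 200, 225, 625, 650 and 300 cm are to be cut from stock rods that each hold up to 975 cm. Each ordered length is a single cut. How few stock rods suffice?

4

Total = 650 + 625 + 600 + 500 + 300 + 225 + 200 + 200 + 100 = 3400 cm.
Lower bound: ⌈3400/975⌉ = 4 stock rods.
A packing using 4 stock rods:
  stock rod 1: 650 + 300 = 950
  stock rod 2: 625 + 225 + 100 = 950
  stock rod 3: 600 + 200 = 800
  stock rod 4: 500 + 200 = 700
This matches the lower bound, so 4 is optimal.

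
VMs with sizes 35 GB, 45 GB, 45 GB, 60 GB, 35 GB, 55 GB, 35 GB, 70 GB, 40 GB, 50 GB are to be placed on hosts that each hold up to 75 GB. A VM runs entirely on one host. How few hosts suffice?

Total = 70 + 60 + 55 + 50 + 45 + 45 + 40 + 35 + 35 + 35 = 470 GB.
Lower bound: ⌈470/75⌉ = 7 hosts.
A packing using 8 hosts:
  host 1: 70 = 70
  host 2: 60 = 60
  host 3: 55 = 55
  host 4: 50 = 50
  host 5: 45 = 45
  host 6: 45 = 45
  host 7: 40 + 35 = 75
  host 8: 35 + 35 = 70
No arrangement into 7 hosts stays within capacity, so 8 is optimal.

8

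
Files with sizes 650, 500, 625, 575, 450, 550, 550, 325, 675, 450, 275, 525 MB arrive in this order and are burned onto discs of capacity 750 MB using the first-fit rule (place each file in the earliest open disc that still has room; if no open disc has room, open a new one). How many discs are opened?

  650 → disc 1 (new)  [load 650/750]
  500 → disc 2 (new)  [load 500/750]
  625 → disc 3 (new)  [load 625/750]
  575 → disc 4 (new)  [load 575/750]
  450 → disc 5 (new)  [load 450/750]
  550 → disc 6 (new)  [load 550/750]
  550 → disc 7 (new)  [load 550/750]
  325 → disc 8 (new)  [load 325/750]
  675 → disc 9 (new)  [load 675/750]
  450 → disc 10 (new)  [load 450/750]
  275 → disc 5  [load 725/750]
  525 → disc 11 (new)  [load 525/750]
11 discs opened.

11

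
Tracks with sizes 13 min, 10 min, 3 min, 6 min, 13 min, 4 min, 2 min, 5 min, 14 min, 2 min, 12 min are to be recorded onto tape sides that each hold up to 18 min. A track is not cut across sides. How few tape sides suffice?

5

Total = 14 + 13 + 13 + 12 + 10 + 6 + 5 + 4 + 3 + 2 + 2 = 84 min.
Lower bound: ⌈84/18⌉ = 5 tape sides.
A packing using 5 tape sides:
  side 1: 14 + 4 = 18
  side 2: 13 + 5 = 18
  side 3: 13 + 3 + 2 = 18
  side 4: 12 + 6 = 18
  side 5: 10 + 2 = 12
This matches the lower bound, so 5 is optimal.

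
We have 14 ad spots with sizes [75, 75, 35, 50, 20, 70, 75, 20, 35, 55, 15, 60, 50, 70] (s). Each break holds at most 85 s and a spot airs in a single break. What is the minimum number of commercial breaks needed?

Total = 75 + 75 + 75 + 70 + 70 + 60 + 55 + 50 + 50 + 35 + 35 + 20 + 20 + 15 = 705 s.
Lower bound: ⌈705/85⌉ = 9 commercial breaks.
A packing using 9 commercial breaks:
  break 1: 75 = 75
  break 2: 75 = 75
  break 3: 75 = 75
  break 4: 70 + 15 = 85
  break 5: 70 = 70
  break 6: 60 + 20 = 80
  break 7: 55 + 20 = 75
  break 8: 50 + 35 = 85
  break 9: 50 + 35 = 85
This matches the lower bound, so 9 is optimal.

9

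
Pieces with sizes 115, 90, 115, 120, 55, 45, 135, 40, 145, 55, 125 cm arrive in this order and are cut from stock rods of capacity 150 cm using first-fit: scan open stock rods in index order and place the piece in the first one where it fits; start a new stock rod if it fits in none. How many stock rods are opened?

8

  115 → stock rod 1 (new)  [load 115/150]
  90 → stock rod 2 (new)  [load 90/150]
  115 → stock rod 3 (new)  [load 115/150]
  120 → stock rod 4 (new)  [load 120/150]
  55 → stock rod 2  [load 145/150]
  45 → stock rod 5 (new)  [load 45/150]
  135 → stock rod 6 (new)  [load 135/150]
  40 → stock rod 5  [load 85/150]
  145 → stock rod 7 (new)  [load 145/150]
  55 → stock rod 5  [load 140/150]
  125 → stock rod 8 (new)  [load 125/150]
8 stock rods opened.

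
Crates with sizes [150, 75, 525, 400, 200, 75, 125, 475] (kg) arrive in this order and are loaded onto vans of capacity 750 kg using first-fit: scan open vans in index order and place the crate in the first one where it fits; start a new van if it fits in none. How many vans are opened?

3

  150 → van 1 (new)  [load 150/750]
  75 → van 1  [load 225/750]
  525 → van 1  [load 750/750]
  400 → van 2 (new)  [load 400/750]
  200 → van 2  [load 600/750]
  75 → van 2  [load 675/750]
  125 → van 3 (new)  [load 125/750]
  475 → van 3  [load 600/750]
3 vans opened.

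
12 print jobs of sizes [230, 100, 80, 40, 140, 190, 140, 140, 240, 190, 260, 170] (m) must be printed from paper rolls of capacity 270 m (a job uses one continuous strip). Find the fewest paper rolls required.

9

Total = 260 + 240 + 230 + 190 + 190 + 170 + 140 + 140 + 140 + 100 + 80 + 40 = 1920 m.
Lower bound: ⌈1920/270⌉ = 8 paper rolls.
Also, 9 print jobs each exceed 135 m, and no two of those can share a roll, so at least 9 paper rolls are needed.
A packing using 9 paper rolls:
  roll 1: 260 = 260
  roll 2: 240 = 240
  roll 3: 230 + 40 = 270
  roll 4: 190 + 80 = 270
  roll 5: 190 = 190
  roll 6: 170 + 100 = 270
  roll 7: 140 = 140
  roll 8: 140 = 140
  roll 9: 140 = 140
This matches the lower bound, so 9 is optimal.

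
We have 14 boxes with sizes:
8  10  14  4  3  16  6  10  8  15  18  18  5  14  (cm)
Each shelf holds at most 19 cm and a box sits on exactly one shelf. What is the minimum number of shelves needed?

9

Total = 18 + 18 + 16 + 15 + 14 + 14 + 10 + 10 + 8 + 8 + 6 + 5 + 4 + 3 = 149 cm.
Lower bound: ⌈149/19⌉ = 8 shelves.
A packing using 9 shelves:
  shelf 1: 18 = 18
  shelf 2: 18 = 18
  shelf 3: 16 + 3 = 19
  shelf 4: 15 + 4 = 19
  shelf 5: 14 + 5 = 19
  shelf 6: 14 = 14
  shelf 7: 10 + 8 = 18
  shelf 8: 10 + 8 = 18
  shelf 9: 6 = 6
No arrangement into 8 shelves stays within capacity, so 9 is optimal.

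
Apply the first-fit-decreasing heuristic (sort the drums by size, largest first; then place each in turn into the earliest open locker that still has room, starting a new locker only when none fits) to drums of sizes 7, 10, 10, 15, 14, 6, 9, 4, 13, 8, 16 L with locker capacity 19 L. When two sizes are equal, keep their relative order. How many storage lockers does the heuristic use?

7

Sorted descending: 16, 15, 14, 13, 10, 10, 9, 8, 7, 6, 4.
  16 → locker 1 (new)  [load 16/19]
  15 → locker 2 (new)  [load 15/19]
  14 → locker 3 (new)  [load 14/19]
  13 → locker 4 (new)  [load 13/19]
  10 → locker 5 (new)  [load 10/19]
  10 → locker 6 (new)  [load 10/19]
  9 → locker 5  [load 19/19]
  8 → locker 6  [load 18/19]
  7 → locker 7 (new)  [load 7/19]
  6 → locker 4  [load 19/19]
  4 → locker 2  [load 19/19]
7 storage lockers opened.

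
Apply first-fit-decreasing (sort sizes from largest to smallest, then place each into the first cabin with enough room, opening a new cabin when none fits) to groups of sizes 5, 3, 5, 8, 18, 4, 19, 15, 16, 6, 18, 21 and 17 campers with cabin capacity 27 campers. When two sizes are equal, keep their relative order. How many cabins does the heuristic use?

Sorted descending: 21, 19, 18, 18, 17, 16, 15, 8, 6, 5, 5, 4, 3.
  21 → cabin 1 (new)  [load 21/27]
  19 → cabin 2 (new)  [load 19/27]
  18 → cabin 3 (new)  [load 18/27]
  18 → cabin 4 (new)  [load 18/27]
  17 → cabin 5 (new)  [load 17/27]
  16 → cabin 6 (new)  [load 16/27]
  15 → cabin 7 (new)  [load 15/27]
  8 → cabin 2  [load 27/27]
  6 → cabin 1  [load 27/27]
  5 → cabin 3  [load 23/27]
  5 → cabin 4  [load 23/27]
  4 → cabin 3  [load 27/27]
  3 → cabin 4  [load 26/27]
7 cabins opened.

7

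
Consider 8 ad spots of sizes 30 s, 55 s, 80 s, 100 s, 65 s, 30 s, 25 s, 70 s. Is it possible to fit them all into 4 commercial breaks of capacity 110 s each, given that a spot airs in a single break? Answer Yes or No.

Total = 455 s; ⌈455/110⌉ = 5.
At least 5 commercial breaks are required, but only 4 are allowed.

No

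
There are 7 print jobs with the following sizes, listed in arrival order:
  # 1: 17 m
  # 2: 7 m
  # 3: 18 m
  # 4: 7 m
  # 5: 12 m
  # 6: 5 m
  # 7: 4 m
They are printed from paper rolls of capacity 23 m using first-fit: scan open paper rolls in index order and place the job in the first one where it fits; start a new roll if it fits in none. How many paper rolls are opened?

  17 → roll 1 (new)  [load 17/23]
  7 → roll 2 (new)  [load 7/23]
  18 → roll 3 (new)  [load 18/23]
  7 → roll 2  [load 14/23]
  12 → roll 4 (new)  [load 12/23]
  5 → roll 1  [load 22/23]
  4 → roll 2  [load 18/23]
4 paper rolls opened.

4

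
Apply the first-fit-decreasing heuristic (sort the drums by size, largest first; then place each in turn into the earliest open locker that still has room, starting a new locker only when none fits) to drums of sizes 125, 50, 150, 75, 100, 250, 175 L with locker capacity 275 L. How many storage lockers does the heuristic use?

Sorted descending: 250, 175, 150, 125, 100, 75, 50.
  250 → locker 1 (new)  [load 250/275]
  175 → locker 2 (new)  [load 175/275]
  150 → locker 3 (new)  [load 150/275]
  125 → locker 3  [load 275/275]
  100 → locker 2  [load 275/275]
  75 → locker 4 (new)  [load 75/275]
  50 → locker 4  [load 125/275]
4 storage lockers opened.

4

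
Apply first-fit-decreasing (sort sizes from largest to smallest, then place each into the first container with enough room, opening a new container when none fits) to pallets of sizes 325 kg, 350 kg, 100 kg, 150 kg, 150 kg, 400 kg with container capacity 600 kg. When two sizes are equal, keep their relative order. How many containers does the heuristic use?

3

Sorted descending: 400, 350, 325, 150, 150, 100.
  400 → container 1 (new)  [load 400/600]
  350 → container 2 (new)  [load 350/600]
  325 → container 3 (new)  [load 325/600]
  150 → container 1  [load 550/600]
  150 → container 2  [load 500/600]
  100 → container 2  [load 600/600]
3 containers opened.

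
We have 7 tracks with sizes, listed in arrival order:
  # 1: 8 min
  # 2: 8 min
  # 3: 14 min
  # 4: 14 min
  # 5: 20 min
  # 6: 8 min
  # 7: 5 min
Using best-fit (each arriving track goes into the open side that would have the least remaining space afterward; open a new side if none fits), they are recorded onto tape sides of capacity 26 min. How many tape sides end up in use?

  8 → side 1 (new)  [load 8/26]
  8 → side 1  [load 16/26]
  14 → side 2 (new)  [load 14/26]
  14 → side 3 (new)  [load 14/26]
  20 → side 4 (new)  [load 20/26]
  8 → side 1  [load 24/26]
  5 → side 4  [load 25/26]
4 tape sides opened.

4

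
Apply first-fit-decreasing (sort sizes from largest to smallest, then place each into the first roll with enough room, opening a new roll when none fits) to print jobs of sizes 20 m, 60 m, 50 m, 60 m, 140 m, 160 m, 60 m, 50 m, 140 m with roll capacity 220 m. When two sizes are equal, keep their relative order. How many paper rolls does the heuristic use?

4

Sorted descending: 160, 140, 140, 60, 60, 60, 50, 50, 20.
  160 → roll 1 (new)  [load 160/220]
  140 → roll 2 (new)  [load 140/220]
  140 → roll 3 (new)  [load 140/220]
  60 → roll 1  [load 220/220]
  60 → roll 2  [load 200/220]
  60 → roll 3  [load 200/220]
  50 → roll 4 (new)  [load 50/220]
  50 → roll 4  [load 100/220]
  20 → roll 2  [load 220/220]
4 paper rolls opened.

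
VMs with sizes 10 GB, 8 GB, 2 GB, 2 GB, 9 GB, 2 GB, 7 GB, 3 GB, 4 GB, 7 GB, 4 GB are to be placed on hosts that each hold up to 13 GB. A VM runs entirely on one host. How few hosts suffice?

Total = 10 + 9 + 8 + 7 + 7 + 4 + 4 + 3 + 2 + 2 + 2 = 58 GB.
Lower bound: ⌈58/13⌉ = 5 hosts.
A packing using 5 hosts:
  host 1: 10 + 3 = 13
  host 2: 9 + 4 = 13
  host 3: 8 + 4 = 12
  host 4: 7 + 2 + 2 + 2 = 13
  host 5: 7 = 7
This matches the lower bound, so 5 is optimal.

5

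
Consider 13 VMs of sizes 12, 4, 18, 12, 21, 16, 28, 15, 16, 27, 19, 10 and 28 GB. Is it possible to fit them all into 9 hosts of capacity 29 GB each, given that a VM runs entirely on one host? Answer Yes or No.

A valid assignment using 9 hosts:
  host 1: 28 = 28
  host 2: 28 = 28
  host 3: 27 = 27
  host 4: 21 + 4 = 25
  host 5: 19 + 10 = 29
  host 6: 18 = 18
  host 7: 16 + 12 = 28
  host 8: 16 + 12 = 28
  host 9: 15 = 15
Every load is within 29 GB, so 9 hosts suffice.

Yes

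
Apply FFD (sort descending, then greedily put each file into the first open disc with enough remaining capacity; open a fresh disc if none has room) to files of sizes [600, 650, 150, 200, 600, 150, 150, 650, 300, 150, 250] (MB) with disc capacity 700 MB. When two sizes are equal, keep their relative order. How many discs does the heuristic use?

6

Sorted descending: 650, 650, 600, 600, 300, 250, 200, 150, 150, 150, 150.
  650 → disc 1 (new)  [load 650/700]
  650 → disc 2 (new)  [load 650/700]
  600 → disc 3 (new)  [load 600/700]
  600 → disc 4 (new)  [load 600/700]
  300 → disc 5 (new)  [load 300/700]
  250 → disc 5  [load 550/700]
  200 → disc 6 (new)  [load 200/700]
  150 → disc 5  [load 700/700]
  150 → disc 6  [load 350/700]
  150 → disc 6  [load 500/700]
  150 → disc 6  [load 650/700]
6 discs opened.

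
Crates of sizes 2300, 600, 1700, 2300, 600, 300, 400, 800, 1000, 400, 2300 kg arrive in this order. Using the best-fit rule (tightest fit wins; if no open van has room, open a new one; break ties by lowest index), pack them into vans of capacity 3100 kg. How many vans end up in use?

5

  2300 → van 1 (new)  [load 2300/3100]
  600 → van 1  [load 2900/3100]
  1700 → van 2 (new)  [load 1700/3100]
  2300 → van 3 (new)  [load 2300/3100]
  600 → van 3  [load 2900/3100]
  300 → van 2  [load 2000/3100]
  400 → van 2  [load 2400/3100]
  800 → van 4 (new)  [load 800/3100]
  1000 → van 4  [load 1800/3100]
  400 → van 2  [load 2800/3100]
  2300 → van 5 (new)  [load 2300/3100]
5 vans opened.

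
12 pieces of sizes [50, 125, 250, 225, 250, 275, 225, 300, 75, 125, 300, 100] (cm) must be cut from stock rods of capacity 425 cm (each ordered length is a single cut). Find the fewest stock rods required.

Total = 300 + 300 + 275 + 250 + 250 + 225 + 225 + 125 + 125 + 100 + 75 + 50 = 2300 cm.
Lower bound: ⌈2300/425⌉ = 6 stock rods.
Also, 7 pieces each exceed 425/2 cm, and no two of those can share a stock rod, so at least 7 stock rods are needed.
A packing using 7 stock rods:
  stock rod 1: 300 + 125 = 425
  stock rod 2: 300 + 125 = 425
  stock rod 3: 275 + 100 + 50 = 425
  stock rod 4: 250 + 75 = 325
  stock rod 5: 250 = 250
  stock rod 6: 225 = 225
  stock rod 7: 225 = 225
This matches the lower bound, so 7 is optimal.

7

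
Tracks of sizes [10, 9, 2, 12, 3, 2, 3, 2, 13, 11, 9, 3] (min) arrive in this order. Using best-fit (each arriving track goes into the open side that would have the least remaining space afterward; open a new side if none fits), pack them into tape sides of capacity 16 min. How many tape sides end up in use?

6

  10 → side 1 (new)  [load 10/16]
  9 → side 2 (new)  [load 9/16]
  2 → side 1  [load 12/16]
  12 → side 3 (new)  [load 12/16]
  3 → side 1  [load 15/16]
  2 → side 3  [load 14/16]
  3 → side 2  [load 12/16]
  2 → side 3  [load 16/16]
  13 → side 4 (new)  [load 13/16]
  11 → side 5 (new)  [load 11/16]
  9 → side 6 (new)  [load 9/16]
  3 → side 4  [load 16/16]
6 tape sides opened.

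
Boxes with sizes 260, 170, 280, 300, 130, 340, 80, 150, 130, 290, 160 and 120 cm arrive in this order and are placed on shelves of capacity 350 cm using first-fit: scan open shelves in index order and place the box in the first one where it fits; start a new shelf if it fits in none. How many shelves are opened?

  260 → shelf 1 (new)  [load 260/350]
  170 → shelf 2 (new)  [load 170/350]
  280 → shelf 3 (new)  [load 280/350]
  300 → shelf 4 (new)  [load 300/350]
  130 → shelf 2  [load 300/350]
  340 → shelf 5 (new)  [load 340/350]
  80 → shelf 1  [load 340/350]
  150 → shelf 6 (new)  [load 150/350]
  130 → shelf 6  [load 280/350]
  290 → shelf 7 (new)  [load 290/350]
  160 → shelf 8 (new)  [load 160/350]
  120 → shelf 8  [load 280/350]
8 shelves opened.

8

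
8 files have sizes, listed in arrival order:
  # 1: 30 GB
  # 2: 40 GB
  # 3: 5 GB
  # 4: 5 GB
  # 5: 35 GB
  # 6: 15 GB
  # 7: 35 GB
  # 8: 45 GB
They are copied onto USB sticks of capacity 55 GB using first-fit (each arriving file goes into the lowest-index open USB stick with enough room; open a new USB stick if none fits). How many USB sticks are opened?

  30 → USB stick 1 (new)  [load 30/55]
  40 → USB stick 2 (new)  [load 40/55]
  5 → USB stick 1  [load 35/55]
  5 → USB stick 1  [load 40/55]
  35 → USB stick 3 (new)  [load 35/55]
  15 → USB stick 1  [load 55/55]
  35 → USB stick 4 (new)  [load 35/55]
  45 → USB stick 5 (new)  [load 45/55]
5 USB sticks opened.

5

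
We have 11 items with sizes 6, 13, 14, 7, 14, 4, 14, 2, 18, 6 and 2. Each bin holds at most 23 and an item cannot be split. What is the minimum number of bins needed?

Total = 18 + 14 + 14 + 14 + 13 + 7 + 6 + 6 + 4 + 2 + 2 = 100.
Lower bound: ⌈100/23⌉ = 5 bins.
A packing using 5 bins:
  bin 1: 18 + 4 = 22
  bin 2: 14 + 7 + 2 = 23
  bin 3: 14 + 6 + 2 = 22
  bin 4: 14 + 6 = 20
  bin 5: 13 = 13
This matches the lower bound, so 5 is optimal.

5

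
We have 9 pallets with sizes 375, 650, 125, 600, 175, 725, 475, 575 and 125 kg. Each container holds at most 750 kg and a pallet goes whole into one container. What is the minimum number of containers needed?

6

Total = 725 + 650 + 600 + 575 + 475 + 375 + 175 + 125 + 125 = 3825 kg.
Lower bound: ⌈3825/750⌉ = 6 containers.
A packing using 6 containers:
  container 1: 725 = 725
  container 2: 650 = 650
  container 3: 600 + 125 = 725
  container 4: 575 + 175 = 750
  container 5: 475 + 125 = 600
  container 6: 375 = 375
This matches the lower bound, so 6 is optimal.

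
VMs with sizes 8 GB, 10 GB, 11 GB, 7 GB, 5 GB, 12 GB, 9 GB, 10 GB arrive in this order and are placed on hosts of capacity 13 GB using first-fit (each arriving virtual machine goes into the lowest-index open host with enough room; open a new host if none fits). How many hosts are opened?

7

  8 → host 1 (new)  [load 8/13]
  10 → host 2 (new)  [load 10/13]
  11 → host 3 (new)  [load 11/13]
  7 → host 4 (new)  [load 7/13]
  5 → host 1  [load 13/13]
  12 → host 5 (new)  [load 12/13]
  9 → host 6 (new)  [load 9/13]
  10 → host 7 (new)  [load 10/13]
7 hosts opened.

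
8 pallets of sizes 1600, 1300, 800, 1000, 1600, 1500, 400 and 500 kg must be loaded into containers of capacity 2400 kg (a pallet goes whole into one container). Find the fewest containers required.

Total = 1600 + 1600 + 1500 + 1300 + 1000 + 800 + 500 + 400 = 8700 kg.
Lower bound: ⌈8700/2400⌉ = 4 containers.
A packing using 4 containers:
  container 1: 1600 + 800 = 2400
  container 2: 1600 + 500 = 2100
  container 3: 1500 + 400 = 1900
  container 4: 1300 + 1000 = 2300
This matches the lower bound, so 4 is optimal.

4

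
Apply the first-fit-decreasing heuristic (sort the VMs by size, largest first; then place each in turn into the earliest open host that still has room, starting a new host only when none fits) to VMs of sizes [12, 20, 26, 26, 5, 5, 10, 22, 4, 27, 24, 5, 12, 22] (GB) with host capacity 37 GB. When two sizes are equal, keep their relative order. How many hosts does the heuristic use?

7

Sorted descending: 27, 26, 26, 24, 22, 22, 20, 12, 12, 10, 5, 5, 5, 4.
  27 → host 1 (new)  [load 27/37]
  26 → host 2 (new)  [load 26/37]
  26 → host 3 (new)  [load 26/37]
  24 → host 4 (new)  [load 24/37]
  22 → host 5 (new)  [load 22/37]
  22 → host 6 (new)  [load 22/37]
  20 → host 7 (new)  [load 20/37]
  12 → host 4  [load 36/37]
  12 → host 5  [load 34/37]
  10 → host 1  [load 37/37]
  5 → host 2  [load 31/37]
  5 → host 2  [load 36/37]
  5 → host 3  [load 31/37]
  4 → host 3  [load 35/37]
7 hosts opened.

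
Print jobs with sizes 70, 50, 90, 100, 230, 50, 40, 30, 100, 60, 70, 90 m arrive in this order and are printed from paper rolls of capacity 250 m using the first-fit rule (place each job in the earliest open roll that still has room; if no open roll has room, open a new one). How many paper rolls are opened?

  70 → roll 1 (new)  [load 70/250]
  50 → roll 1  [load 120/250]
  90 → roll 1  [load 210/250]
  100 → roll 2 (new)  [load 100/250]
  230 → roll 3 (new)  [load 230/250]
  50 → roll 2  [load 150/250]
  40 → roll 1  [load 250/250]
  30 → roll 2  [load 180/250]
  100 → roll 4 (new)  [load 100/250]
  60 → roll 2  [load 240/250]
  70 → roll 4  [load 170/250]
  90 → roll 5 (new)  [load 90/250]
5 paper rolls opened.

5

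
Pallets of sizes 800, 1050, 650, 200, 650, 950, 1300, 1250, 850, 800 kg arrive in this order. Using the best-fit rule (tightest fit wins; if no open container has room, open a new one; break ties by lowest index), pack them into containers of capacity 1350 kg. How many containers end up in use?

  800 → container 1 (new)  [load 800/1350]
  1050 → container 2 (new)  [load 1050/1350]
  650 → container 3 (new)  [load 650/1350]
  200 → container 2  [load 1250/1350]
  650 → container 3  [load 1300/1350]
  950 → container 4 (new)  [load 950/1350]
  1300 → container 5 (new)  [load 1300/1350]
  1250 → container 6 (new)  [load 1250/1350]
  850 → container 7 (new)  [load 850/1350]
  800 → container 8 (new)  [load 800/1350]
8 containers opened.

8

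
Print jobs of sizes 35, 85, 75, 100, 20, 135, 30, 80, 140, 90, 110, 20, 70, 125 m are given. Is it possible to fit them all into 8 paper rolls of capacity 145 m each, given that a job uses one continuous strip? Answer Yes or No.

Total = 1115 m; ⌈1115/145⌉ = 8.
9 print jobs each exceed half the capacity and cannot share a roll, forcing at least 9 paper rolls.
At least 9 paper rolls are required, but only 8 are allowed.

No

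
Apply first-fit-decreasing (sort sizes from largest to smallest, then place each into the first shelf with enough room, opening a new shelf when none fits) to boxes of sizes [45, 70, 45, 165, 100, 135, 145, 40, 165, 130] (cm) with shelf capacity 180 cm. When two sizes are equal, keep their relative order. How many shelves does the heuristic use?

Sorted descending: 165, 165, 145, 135, 130, 100, 70, 45, 45, 40.
  165 → shelf 1 (new)  [load 165/180]
  165 → shelf 2 (new)  [load 165/180]
  145 → shelf 3 (new)  [load 145/180]
  135 → shelf 4 (new)  [load 135/180]
  130 → shelf 5 (new)  [load 130/180]
  100 → shelf 6 (new)  [load 100/180]
  70 → shelf 6  [load 170/180]
  45 → shelf 4  [load 180/180]
  45 → shelf 5  [load 175/180]
  40 → shelf 7 (new)  [load 40/180]
7 shelves opened.

7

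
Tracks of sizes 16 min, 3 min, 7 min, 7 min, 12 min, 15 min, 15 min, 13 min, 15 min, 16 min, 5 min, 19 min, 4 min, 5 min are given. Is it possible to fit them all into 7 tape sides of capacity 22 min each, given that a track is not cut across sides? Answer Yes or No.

Total = 152 min; ⌈152/22⌉ = 7.
8 tracks each exceed half the capacity and cannot share a side, forcing at least 8 tape sides.
At least 8 tape sides are required, but only 7 are allowed.

No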